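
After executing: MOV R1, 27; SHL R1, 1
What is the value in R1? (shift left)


Register state trace:
  MOV R1, 27  → R1 = 27
  SHL R1, 1  → R1 = 27 << 1 = 27 * 2^1 = 54
Final: R1 = 54

54


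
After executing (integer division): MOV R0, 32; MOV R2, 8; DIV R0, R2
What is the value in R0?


Register state trace:
  MOV R0, 32  → R0 = 32
  MOV R2, 8  → R2 = 8
  DIV R0, R2  → R0 = 32 // 8 = 4
Final: R0 = 4

4


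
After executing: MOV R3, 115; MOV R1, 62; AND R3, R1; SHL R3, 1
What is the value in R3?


Register state trace:
  MOV R3, 115  → R3 = 115 (0b01110011)
  MOV R1, 62  → R1 = 62 (0b00111110)
  AND R3, R1  → R3 = 115 AND 62 = 50 (0b00110010)
  SHL R3, 1  → R3 = 50 << 1 = 100
Final: R3 = 100

100


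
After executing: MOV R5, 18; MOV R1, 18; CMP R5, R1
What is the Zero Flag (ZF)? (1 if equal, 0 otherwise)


Register state trace:
  MOV R5, 18  → R5 = 18
  MOV R1, 18  → R1 = 18
  CMP R5, R1  → computes 18 - 18 = 0
  Result is zero, so values are equal
ZF = 1

1


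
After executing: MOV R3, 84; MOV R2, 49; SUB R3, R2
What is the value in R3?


Register state trace:
  MOV R3, 84  → R3 = 84
  MOV R2, 49  → R2 = 49
  SUB R3, R2  → R3 = 84 - 49 = 35
Final: R3 = 35

35


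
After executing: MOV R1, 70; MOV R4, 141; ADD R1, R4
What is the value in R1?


Register state trace:
  MOV R1, 70  → R1 = 70
  MOV R4, 141  → R4 = 141
  ADD R1, R4  → R1 = 70 + 141 = 211
Final: R1 = 211

211


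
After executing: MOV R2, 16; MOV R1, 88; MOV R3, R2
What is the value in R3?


Register state trace:
  MOV R2, 16  → R2 = 16
  MOV R1, 88  → R1 = 88
  MOV R3, R2  → R3 = 16
Final: R3 = 16

16


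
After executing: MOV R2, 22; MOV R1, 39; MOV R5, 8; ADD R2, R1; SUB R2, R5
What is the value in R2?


Register state trace:
  MOV R2, 22  → R2 = 22
  MOV R1, 39  → R1 = 39
  MOV R5, 8  → R5 = 8
  ADD R2, R1  → R2 = 22 + 39 = 61
  SUB R2, R5  → R2 = 61 - 8 = 53
Final: R2 = 53

53


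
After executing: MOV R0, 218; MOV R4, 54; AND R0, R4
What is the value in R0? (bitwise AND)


Register state trace:
  MOV R0, 218  → R0 = 218 (0b11011010)
  MOV R4, 54  → R4 = 54 (0b00110110)
  AND R0, R4  → R0 = 218 AND 54 = 18 (0b00010010)
Final: R0 = 18

18


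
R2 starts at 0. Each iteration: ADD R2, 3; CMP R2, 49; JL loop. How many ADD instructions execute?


Loop trace (R2 starts at 0, target 49, step 3):
  ADD #1: R2 = 0 + 3 = 3  → 3 < 49, loop
  ADD #2: R2 = 3 + 3 = 6  → 6 < 49, loop
  ADD #3: R2 = 6 + 3 = 9  → 9 < 49, loop
  ADD #4: R2 = 9 + 3 = 12  → 12 < 49, loop
  ADD #5: R2 = 12 + 3 = 15  → 15 < 49, loop
  ADD #6: R2 = 15 + 3 = 18  → 18 < 49, loop
  ADD #7: R2 = 18 + 3 = 21  → 21 < 49, loop
  ADD #8: R2 = 21 + 3 = 24  → 24 < 49, loop
  ADD #9: R2 = 24 + 3 = 27  → 27 < 49, loop
  ADD #10: R2 = 27 + 3 = 30  → 30 < 49, loop
  ADD #11: R2 = 30 + 3 = 33  → 33 < 49, loop
  ADD #12: R2 = 33 + 3 = 36  → 36 < 49, loop
  ADD #13: R2 = 36 + 3 = 39  → 39 < 49, loop
  ADD #14: R2 = 39 + 3 = 42  → 42 < 49, loop
  ADD #15: R2 = 42 + 3 = 45  → 45 < 49, loop
  ADD #16: R2 = 45 + 3 = 48  → 48 < 49, loop
  ADD #17: R2 = 48 + 3 = 51  → 51 >= 49, exit
Total ADD instructions: 17

17


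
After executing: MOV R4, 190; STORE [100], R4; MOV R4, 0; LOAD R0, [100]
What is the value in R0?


Register and memory trace:
  MOV R4, 190  → R4 = 190
  STORE [100], R4  → mem[100] = 190
  MOV R4, 0  → R4 = 0
  LOAD R0, [100]  → R0 = mem[100] = 190
Final: R0 = 190

190


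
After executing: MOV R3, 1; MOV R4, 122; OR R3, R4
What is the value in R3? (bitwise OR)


Register state trace:
  MOV R3, 1  → R3 = 1 (0b00000001)
  MOV R4, 122  → R4 = 122 (0b01111010)
  OR R3, R4   → R3 = 1 OR 122 = 123 (0b01111011)
Final: R3 = 123

123


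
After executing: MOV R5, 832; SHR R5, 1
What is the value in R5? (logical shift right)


Register state trace:
  MOV R5, 832  → R5 = 832
  SHR R5, 1  → R5 = 832 >> 1 = 832 // 2^1 = 416
Final: R5 = 416

416


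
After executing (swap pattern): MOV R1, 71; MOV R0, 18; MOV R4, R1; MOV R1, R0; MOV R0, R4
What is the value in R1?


Register state trace (swap pattern):
  MOV R1, 71  → R1 = 71
  MOV R0, 18  → R0 = 18
  MOV R4, R1  → R4 = 71  (save R1)
  MOV R1, R0  → R1 = 18  (R1 gets R0's value)
  MOV R0, R4  → R0 = 71  (R0 gets saved value)
Final: R1 = 18

18


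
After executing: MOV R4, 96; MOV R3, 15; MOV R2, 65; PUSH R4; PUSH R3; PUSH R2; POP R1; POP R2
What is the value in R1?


Stack trace (top is rightmost):
  MOV R4, 96  → R4 = 96
  MOV R3, 15  → R3 = 15
  MOV R2, 65  → R2 = 65
  PUSH R4  → stack: [96]
  PUSH R3  → stack: [96, 15]
  PUSH R2  → stack: [96, 15, 65]
  POP R1  → R1 = 65, stack: [96, 15]
  POP R2  → R2 = 15, stack: [96]
Final: R1 = 65

65


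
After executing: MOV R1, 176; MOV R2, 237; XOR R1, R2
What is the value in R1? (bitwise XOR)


Register state trace:
  MOV R1, 176  → R1 = 176 (0b10110000)
  MOV R2, 237  → R2 = 237 (0b11101101)
  XOR R1, R2  → R1 = 176 XOR 237 = 93 (0b01011101)
Final: R1 = 93

93


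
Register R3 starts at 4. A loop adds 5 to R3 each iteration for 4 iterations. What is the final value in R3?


Starting value: R3 = 4
  Iter 1: R3 = 4 + 5 = 9
  Iter 2: R3 = 9 + 5 = 14
  Iter 3: R3 = 14 + 5 = 19
  Iter 4: R3 = 19 + 5 = 24
Final: R3 = 24

24


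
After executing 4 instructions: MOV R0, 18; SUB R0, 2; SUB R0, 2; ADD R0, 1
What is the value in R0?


Register state trace:
  MOV R0, 18  → R0 = 18
  SUB R0, 2  → R0 = 18 - 2 = 16
  SUB R0, 2  → R0 = 16 - 2 = 14
  ADD R0, 1  → R0 = 14 + 1 = 15
Final: R0 = 15

15


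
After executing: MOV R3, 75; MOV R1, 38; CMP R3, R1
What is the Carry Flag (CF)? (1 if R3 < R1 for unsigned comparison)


Register state trace:
  MOV R3, 75  → R3 = 75
  MOV R1, 38  → R1 = 38
  CMP R3, R1  → unsigned 75 - 38: no borrow
  75 >= 38, so CF = 0
CF = 0

0


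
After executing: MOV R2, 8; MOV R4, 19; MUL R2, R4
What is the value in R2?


Register state trace:
  MOV R2, 8  → R2 = 8
  MOV R4, 19  → R4 = 19
  MUL R2, R4  → R2 = 8 * 19 = 152
Final: R2 = 152

152


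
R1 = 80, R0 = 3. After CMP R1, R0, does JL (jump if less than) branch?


Trace:
  R1 = 80, R0 = 3
  CMP R1, R0  → compares 80 vs 3
  JL checks: is 80 less than 3?
  80 > 3, so condition is false
Branch taken: No

No


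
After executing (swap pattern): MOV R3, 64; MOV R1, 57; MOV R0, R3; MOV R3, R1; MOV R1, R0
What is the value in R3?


Register state trace (swap pattern):
  MOV R3, 64  → R3 = 64
  MOV R1, 57  → R1 = 57
  MOV R0, R3  → R0 = 64  (save R3)
  MOV R3, R1  → R3 = 57  (R3 gets R1's value)
  MOV R1, R0  → R1 = 64  (R1 gets saved value)
Final: R3 = 57

57


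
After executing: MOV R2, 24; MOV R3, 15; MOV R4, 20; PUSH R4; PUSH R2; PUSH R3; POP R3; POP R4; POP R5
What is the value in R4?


Stack trace (top is rightmost):
  MOV R2, 24  → R2 = 24
  MOV R3, 15  → R3 = 15
  MOV R4, 20  → R4 = 20
  PUSH R4  → stack: [20]
  PUSH R2  → stack: [20, 24]
  PUSH R3  → stack: [20, 24, 15]
  POP R3  → R3 = 15, stack: [20, 24]
  POP R4  → R4 = 24, stack: [20]
  POP R5  → R5 = 20, stack: []
Final: R4 = 24

24


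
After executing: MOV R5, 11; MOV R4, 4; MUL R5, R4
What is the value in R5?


Register state trace:
  MOV R5, 11  → R5 = 11
  MOV R4, 4  → R4 = 4
  MUL R5, R4  → R5 = 11 * 4 = 44
Final: R5 = 44

44


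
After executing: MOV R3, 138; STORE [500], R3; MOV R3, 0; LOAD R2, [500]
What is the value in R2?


Register and memory trace:
  MOV R3, 138  → R3 = 138
  STORE [500], R3  → mem[500] = 138
  MOV R3, 0  → R3 = 0
  LOAD R2, [500]  → R2 = mem[500] = 138
Final: R2 = 138

138


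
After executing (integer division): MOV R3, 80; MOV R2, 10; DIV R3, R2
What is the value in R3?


Register state trace:
  MOV R3, 80  → R3 = 80
  MOV R2, 10  → R2 = 10
  DIV R3, R2  → R3 = 80 // 10 = 8
Final: R3 = 8

8


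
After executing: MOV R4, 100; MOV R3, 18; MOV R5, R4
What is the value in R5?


Register state trace:
  MOV R4, 100  → R4 = 100
  MOV R3, 18  → R3 = 18
  MOV R5, R4  → R5 = 100
Final: R5 = 100

100


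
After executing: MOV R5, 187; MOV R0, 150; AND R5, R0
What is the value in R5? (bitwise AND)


Register state trace:
  MOV R5, 187  → R5 = 187 (0b10111011)
  MOV R0, 150  → R0 = 150 (0b10010110)
  AND R5, R0  → R5 = 187 AND 150 = 146 (0b10010010)
Final: R5 = 146

146


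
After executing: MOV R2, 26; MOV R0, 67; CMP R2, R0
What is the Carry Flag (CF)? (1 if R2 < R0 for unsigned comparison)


Register state trace:
  MOV R2, 26  → R2 = 26
  MOV R0, 67  → R0 = 67
  CMP R2, R0  → unsigned 26 - 67: borrow occurs
  26 < 67, so CF = 1
CF = 1

1


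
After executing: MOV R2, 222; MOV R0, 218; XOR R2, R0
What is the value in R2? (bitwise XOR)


Register state trace:
  MOV R2, 222  → R2 = 222 (0b11011110)
  MOV R0, 218  → R0 = 218 (0b11011010)
  XOR R2, R0  → R2 = 222 XOR 218 = 4 (0b00000100)
Final: R2 = 4

4


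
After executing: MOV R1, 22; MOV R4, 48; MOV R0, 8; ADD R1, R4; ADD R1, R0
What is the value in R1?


Register state trace:
  MOV R1, 22  → R1 = 22
  MOV R4, 48  → R4 = 48
  MOV R0, 8  → R0 = 8
  ADD R1, R4  → R1 = 22 + 48 = 70
  ADD R1, R0  → R1 = 70 + 8 = 78
Final: R1 = 78

78


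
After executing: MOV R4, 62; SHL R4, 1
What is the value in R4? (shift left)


Register state trace:
  MOV R4, 62  → R4 = 62
  SHL R4, 1  → R4 = 62 << 1 = 62 * 2^1 = 124
Final: R4 = 124

124


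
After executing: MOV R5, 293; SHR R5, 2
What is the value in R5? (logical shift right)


Register state trace:
  MOV R5, 293  → R5 = 293
  SHR R5, 2  → R5 = 293 >> 2 = 293 // 2^2 = 73
Final: R5 = 73

73


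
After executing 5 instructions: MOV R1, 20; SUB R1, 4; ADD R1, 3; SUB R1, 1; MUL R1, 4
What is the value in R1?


Register state trace:
  MOV R1, 20  → R1 = 20
  SUB R1, 4  → R1 = 20 - 4 = 16
  ADD R1, 3  → R1 = 16 + 3 = 19
  SUB R1, 1  → R1 = 19 - 1 = 18
  MUL R1, 4  → R1 = 18 * 4 = 72
Final: R1 = 72

72


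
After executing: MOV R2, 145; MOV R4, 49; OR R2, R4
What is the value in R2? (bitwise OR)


Register state trace:
  MOV R2, 145  → R2 = 145 (0b10010001)
  MOV R4, 49  → R4 = 49 (0b00110001)
  OR R2, R4   → R2 = 145 OR 49 = 177 (0b10110001)
Final: R2 = 177

177


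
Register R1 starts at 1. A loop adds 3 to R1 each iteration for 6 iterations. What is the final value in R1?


Starting value: R1 = 1
  Iter 1: R1 = 1 + 3 = 4
  Iter 2: R1 = 4 + 3 = 7
  Iter 3: R1 = 7 + 3 = 10
  Iter 4: R1 = 10 + 3 = 13
  Iter 5: R1 = 13 + 3 = 16
  Iter 6: R1 = 16 + 3 = 19
Final: R1 = 19

19


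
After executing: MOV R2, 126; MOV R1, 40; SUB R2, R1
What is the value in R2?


Register state trace:
  MOV R2, 126  → R2 = 126
  MOV R1, 40  → R1 = 40
  SUB R2, R1  → R2 = 126 - 40 = 86
Final: R2 = 86

86


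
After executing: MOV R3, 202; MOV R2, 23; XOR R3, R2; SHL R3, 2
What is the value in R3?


Register state trace:
  MOV R3, 202  → R3 = 202 (0b11001010)
  MOV R2, 23  → R2 = 23 (0b00010111)
  XOR R3, R2  → R3 = 202 XOR 23 = 221 (0b11011101)
  SHL R3, 2  → R3 = 221 << 2 = 884
Final: R3 = 884

884


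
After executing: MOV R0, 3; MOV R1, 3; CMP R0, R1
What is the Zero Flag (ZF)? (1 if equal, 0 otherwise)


Register state trace:
  MOV R0, 3  → R0 = 3
  MOV R1, 3  → R1 = 3
  CMP R0, R1  → computes 3 - 3 = 0
  Result is zero, so values are equal
ZF = 1

1


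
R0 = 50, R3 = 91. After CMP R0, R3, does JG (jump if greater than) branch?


Trace:
  R0 = 50, R3 = 91
  CMP R0, R3  → compares 50 vs 91
  JG checks: is 50 greater than 91?
  50 < 91, so condition is false
Branch taken: No

No


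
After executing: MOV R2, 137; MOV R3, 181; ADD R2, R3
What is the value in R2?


Register state trace:
  MOV R2, 137  → R2 = 137
  MOV R3, 181  → R3 = 181
  ADD R2, R3  → R2 = 137 + 181 = 318
Final: R2 = 318

318


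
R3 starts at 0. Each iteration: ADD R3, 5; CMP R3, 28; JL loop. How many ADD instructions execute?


Loop trace (R3 starts at 0, target 28, step 5):
  ADD #1: R3 = 0 + 5 = 5  → 5 < 28, loop
  ADD #2: R3 = 5 + 5 = 10  → 10 < 28, loop
  ADD #3: R3 = 10 + 5 = 15  → 15 < 28, loop
  ADD #4: R3 = 15 + 5 = 20  → 20 < 28, loop
  ADD #5: R3 = 20 + 5 = 25  → 25 < 28, loop
  ADD #6: R3 = 25 + 5 = 30  → 30 >= 28, exit
Total ADD instructions: 6

6


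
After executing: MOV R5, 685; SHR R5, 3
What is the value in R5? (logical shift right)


Register state trace:
  MOV R5, 685  → R5 = 685
  SHR R5, 3  → R5 = 685 >> 3 = 685 // 2^3 = 85
Final: R5 = 85

85


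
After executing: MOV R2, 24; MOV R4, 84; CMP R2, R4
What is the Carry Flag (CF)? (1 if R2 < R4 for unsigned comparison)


Register state trace:
  MOV R2, 24  → R2 = 24
  MOV R4, 84  → R4 = 84
  CMP R2, R4  → unsigned 24 - 84: borrow occurs
  24 < 84, so CF = 1
CF = 1

1


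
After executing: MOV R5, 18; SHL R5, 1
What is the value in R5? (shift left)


Register state trace:
  MOV R5, 18  → R5 = 18
  SHL R5, 1  → R5 = 18 << 1 = 18 * 2^1 = 36
Final: R5 = 36

36


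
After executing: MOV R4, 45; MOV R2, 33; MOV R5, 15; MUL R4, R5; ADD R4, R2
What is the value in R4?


Register state trace:
  MOV R4, 45  → R4 = 45
  MOV R2, 33  → R2 = 33
  MOV R5, 15  → R5 = 15
  MUL R4, R5  → R4 = 45 * 15 = 675
  ADD R4, R2  → R4 = 675 + 33 = 708
Final: R4 = 708

708


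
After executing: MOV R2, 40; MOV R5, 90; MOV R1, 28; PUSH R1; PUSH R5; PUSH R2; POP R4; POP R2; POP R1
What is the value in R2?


Stack trace (top is rightmost):
  MOV R2, 40  → R2 = 40
  MOV R5, 90  → R5 = 90
  MOV R1, 28  → R1 = 28
  PUSH R1  → stack: [28]
  PUSH R5  → stack: [28, 90]
  PUSH R2  → stack: [28, 90, 40]
  POP R4  → R4 = 40, stack: [28, 90]
  POP R2  → R2 = 90, stack: [28]
  POP R1  → R1 = 28, stack: []
Final: R2 = 90

90


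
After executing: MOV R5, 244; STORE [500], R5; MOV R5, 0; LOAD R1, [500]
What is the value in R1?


Register and memory trace:
  MOV R5, 244  → R5 = 244
  STORE [500], R5  → mem[500] = 244
  MOV R5, 0  → R5 = 0
  LOAD R1, [500]  → R1 = mem[500] = 244
Final: R1 = 244

244


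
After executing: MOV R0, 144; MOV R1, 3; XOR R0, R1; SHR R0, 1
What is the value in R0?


Register state trace:
  MOV R0, 144  → R0 = 144 (0b10010000)
  MOV R1, 3  → R1 = 3 (0b00000011)
  XOR R0, R1  → R0 = 144 XOR 3 = 147 (0b10010011)
  SHR R0, 1  → R0 = 147 >> 1 = 73
Final: R0 = 73

73


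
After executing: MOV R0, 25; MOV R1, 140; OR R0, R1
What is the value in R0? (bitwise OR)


Register state trace:
  MOV R0, 25  → R0 = 25 (0b00011001)
  MOV R1, 140  → R1 = 140 (0b10001100)
  OR R0, R1   → R0 = 25 OR 140 = 157 (0b10011101)
Final: R0 = 157

157


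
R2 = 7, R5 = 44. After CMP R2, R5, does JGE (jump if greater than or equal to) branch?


Trace:
  R2 = 7, R5 = 44
  CMP R2, R5  → compares 7 vs 44
  JGE checks: is 7 greater than or equal to 44?
  7 < 44, so condition is false
Branch taken: No

No


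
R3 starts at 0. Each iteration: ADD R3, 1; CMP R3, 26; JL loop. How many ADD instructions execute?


Loop trace (R3 starts at 0, target 26, step 1):
  ADD #1: R3 = 0 + 1 = 1  → 1 < 26, loop
  ADD #2: R3 = 1 + 1 = 2  → 2 < 26, loop
  ADD #3: R3 = 2 + 1 = 3  → 3 < 26, loop
  ADD #4: R3 = 3 + 1 = 4  → 4 < 26, loop
  ADD #5: R3 = 4 + 1 = 5  → 5 < 26, loop
  ADD #6: R3 = 5 + 1 = 6  → 6 < 26, loop
  ADD #7: R3 = 6 + 1 = 7  → 7 < 26, loop
  ADD #8: R3 = 7 + 1 = 8  → 8 < 26, loop
  ADD #9: R3 = 8 + 1 = 9  → 9 < 26, loop
  ADD #10: R3 = 9 + 1 = 10  → 10 < 26, loop
  ADD #11: R3 = 10 + 1 = 11  → 11 < 26, loop
  ADD #12: R3 = 11 + 1 = 12  → 12 < 26, loop
  ADD #13: R3 = 12 + 1 = 13  → 13 < 26, loop
  ADD #14: R3 = 13 + 1 = 14  → 14 < 26, loop
  ADD #15: R3 = 14 + 1 = 15  → 15 < 26, loop
  ADD #16: R3 = 15 + 1 = 16  → 16 < 26, loop
  ADD #17: R3 = 16 + 1 = 17  → 17 < 26, loop
  ADD #18: R3 = 17 + 1 = 18  → 18 < 26, loop
  ADD #19: R3 = 18 + 1 = 19  → 19 < 26, loop
  ADD #20: R3 = 19 + 1 = 20  → 20 < 26, loop
  ADD #21: R3 = 20 + 1 = 21  → 21 < 26, loop
  ADD #22: R3 = 21 + 1 = 22  → 22 < 26, loop
  ADD #23: R3 = 22 + 1 = 23  → 23 < 26, loop
  ADD #24: R3 = 23 + 1 = 24  → 24 < 26, loop
  ADD #25: R3 = 24 + 1 = 25  → 25 < 26, loop
  ADD #26: R3 = 25 + 1 = 26  → 26 >= 26, exit
Total ADD instructions: 26

26


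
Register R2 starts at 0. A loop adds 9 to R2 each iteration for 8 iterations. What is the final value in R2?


Starting value: R2 = 0
  Iter 1: R2 = 0 + 9 = 9
  Iter 2: R2 = 9 + 9 = 18
  Iter 3: R2 = 18 + 9 = 27
  Iter 4: R2 = 27 + 9 = 36
  Iter 5: R2 = 36 + 9 = 45
  Iter 6: R2 = 45 + 9 = 54
  Iter 7: R2 = 54 + 9 = 63
  Iter 8: R2 = 63 + 9 = 72
Final: R2 = 72

72


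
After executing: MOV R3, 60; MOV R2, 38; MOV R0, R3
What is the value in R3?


Register state trace:
  MOV R3, 60  → R3 = 60
  MOV R2, 38  → R2 = 38
  MOV R0, R3  → R0 = 60
Final: R3 = 60

60


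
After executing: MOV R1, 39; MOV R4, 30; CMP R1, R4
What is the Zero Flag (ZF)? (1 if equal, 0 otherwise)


Register state trace:
  MOV R1, 39  → R1 = 39
  MOV R4, 30  → R4 = 30
  CMP R1, R4  → computes 39 - 30 = 9
  Result is nonzero, so values are not equal
ZF = 0

0


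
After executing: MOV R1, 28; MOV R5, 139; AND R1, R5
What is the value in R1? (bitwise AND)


Register state trace:
  MOV R1, 28  → R1 = 28 (0b00011100)
  MOV R5, 139  → R5 = 139 (0b10001011)
  AND R1, R5  → R1 = 28 AND 139 = 8 (0b00001000)
Final: R1 = 8

8


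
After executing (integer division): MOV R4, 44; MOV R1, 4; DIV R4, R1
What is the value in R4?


Register state trace:
  MOV R4, 44  → R4 = 44
  MOV R1, 4  → R1 = 4
  DIV R4, R1  → R4 = 44 // 4 = 11
Final: R4 = 11

11


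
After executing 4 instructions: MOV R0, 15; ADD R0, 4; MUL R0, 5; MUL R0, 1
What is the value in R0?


Register state trace:
  MOV R0, 15  → R0 = 15
  ADD R0, 4  → R0 = 15 + 4 = 19
  MUL R0, 5  → R0 = 19 * 5 = 95
  MUL R0, 1  → R0 = 95 * 1 = 95
Final: R0 = 95

95


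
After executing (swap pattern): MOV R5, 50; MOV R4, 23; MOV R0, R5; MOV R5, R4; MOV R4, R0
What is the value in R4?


Register state trace (swap pattern):
  MOV R5, 50  → R5 = 50
  MOV R4, 23  → R4 = 23
  MOV R0, R5  → R0 = 50  (save R5)
  MOV R5, R4  → R5 = 23  (R5 gets R4's value)
  MOV R4, R0  → R4 = 50  (R4 gets saved value)
Final: R4 = 50

50


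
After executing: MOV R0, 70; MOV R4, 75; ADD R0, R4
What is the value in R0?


Register state trace:
  MOV R0, 70  → R0 = 70
  MOV R4, 75  → R4 = 75
  ADD R0, R4  → R0 = 70 + 75 = 145
Final: R0 = 145

145


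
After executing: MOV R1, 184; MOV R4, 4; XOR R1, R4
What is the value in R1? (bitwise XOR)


Register state trace:
  MOV R1, 184  → R1 = 184 (0b10111000)
  MOV R4, 4  → R4 = 4 (0b00000100)
  XOR R1, R4  → R1 = 184 XOR 4 = 188 (0b10111100)
Final: R1 = 188

188


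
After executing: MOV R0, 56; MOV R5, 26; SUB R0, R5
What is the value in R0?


Register state trace:
  MOV R0, 56  → R0 = 56
  MOV R5, 26  → R5 = 26
  SUB R0, R5  → R0 = 56 - 26 = 30
Final: R0 = 30

30


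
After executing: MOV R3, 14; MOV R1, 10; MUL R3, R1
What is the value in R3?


Register state trace:
  MOV R3, 14  → R3 = 14
  MOV R1, 10  → R1 = 10
  MUL R3, R1  → R3 = 14 * 10 = 140
Final: R3 = 140

140


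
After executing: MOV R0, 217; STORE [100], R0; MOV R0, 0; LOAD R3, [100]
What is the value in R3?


Register and memory trace:
  MOV R0, 217  → R0 = 217
  STORE [100], R0  → mem[100] = 217
  MOV R0, 0  → R0 = 0
  LOAD R3, [100]  → R3 = mem[100] = 217
Final: R3 = 217

217


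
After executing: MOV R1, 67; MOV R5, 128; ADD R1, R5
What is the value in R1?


Register state trace:
  MOV R1, 67  → R1 = 67
  MOV R5, 128  → R5 = 128
  ADD R1, R5  → R1 = 67 + 128 = 195
Final: R1 = 195

195


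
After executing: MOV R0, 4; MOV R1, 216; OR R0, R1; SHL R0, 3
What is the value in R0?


Register state trace:
  MOV R0, 4  → R0 = 4 (0b00000100)
  MOV R1, 216  → R1 = 216 (0b11011000)
  OR R0, R1  → R0 = 4 OR 216 = 220 (0b11011100)
  SHL R0, 3  → R0 = 220 << 3 = 1760
Final: R0 = 1760

1760


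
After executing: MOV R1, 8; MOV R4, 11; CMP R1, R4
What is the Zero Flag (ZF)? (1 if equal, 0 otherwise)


Register state trace:
  MOV R1, 8  → R1 = 8
  MOV R4, 11  → R4 = 11
  CMP R1, R4  → computes 8 - 11 = -3
  Result is nonzero, so values are not equal
ZF = 0

0


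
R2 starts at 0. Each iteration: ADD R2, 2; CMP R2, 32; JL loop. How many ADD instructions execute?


Loop trace (R2 starts at 0, target 32, step 2):
  ADD #1: R2 = 0 + 2 = 2  → 2 < 32, loop
  ADD #2: R2 = 2 + 2 = 4  → 4 < 32, loop
  ADD #3: R2 = 4 + 2 = 6  → 6 < 32, loop
  ADD #4: R2 = 6 + 2 = 8  → 8 < 32, loop
  ADD #5: R2 = 8 + 2 = 10  → 10 < 32, loop
  ADD #6: R2 = 10 + 2 = 12  → 12 < 32, loop
  ADD #7: R2 = 12 + 2 = 14  → 14 < 32, loop
  ADD #8: R2 = 14 + 2 = 16  → 16 < 32, loop
  ADD #9: R2 = 16 + 2 = 18  → 18 < 32, loop
  ADD #10: R2 = 18 + 2 = 20  → 20 < 32, loop
  ADD #11: R2 = 20 + 2 = 22  → 22 < 32, loop
  ADD #12: R2 = 22 + 2 = 24  → 24 < 32, loop
  ADD #13: R2 = 24 + 2 = 26  → 26 < 32, loop
  ADD #14: R2 = 26 + 2 = 28  → 28 < 32, loop
  ADD #15: R2 = 28 + 2 = 30  → 30 < 32, loop
  ADD #16: R2 = 30 + 2 = 32  → 32 >= 32, exit
Total ADD instructions: 16

16


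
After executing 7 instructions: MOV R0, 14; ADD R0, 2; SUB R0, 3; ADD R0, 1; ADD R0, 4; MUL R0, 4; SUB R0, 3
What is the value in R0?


Register state trace:
  MOV R0, 14  → R0 = 14
  ADD R0, 2  → R0 = 14 + 2 = 16
  SUB R0, 3  → R0 = 16 - 3 = 13
  ADD R0, 1  → R0 = 13 + 1 = 14
  ADD R0, 4  → R0 = 14 + 4 = 18
  MUL R0, 4  → R0 = 18 * 4 = 72
  SUB R0, 3  → R0 = 72 - 3 = 69
Final: R0 = 69

69


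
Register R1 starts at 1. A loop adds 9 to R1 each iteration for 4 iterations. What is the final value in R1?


Starting value: R1 = 1
  Iter 1: R1 = 1 + 9 = 10
  Iter 2: R1 = 10 + 9 = 19
  Iter 3: R1 = 19 + 9 = 28
  Iter 4: R1 = 28 + 9 = 37
Final: R1 = 37

37


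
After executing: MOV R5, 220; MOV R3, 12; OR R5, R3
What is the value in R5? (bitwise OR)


Register state trace:
  MOV R5, 220  → R5 = 220 (0b11011100)
  MOV R3, 12  → R3 = 12 (0b00001100)
  OR R5, R3   → R5 = 220 OR 12 = 220 (0b11011100)
Final: R5 = 220

220


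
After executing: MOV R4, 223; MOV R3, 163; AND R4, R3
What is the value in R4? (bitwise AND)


Register state trace:
  MOV R4, 223  → R4 = 223 (0b11011111)
  MOV R3, 163  → R3 = 163 (0b10100011)
  AND R4, R3  → R4 = 223 AND 163 = 131 (0b10000011)
Final: R4 = 131

131


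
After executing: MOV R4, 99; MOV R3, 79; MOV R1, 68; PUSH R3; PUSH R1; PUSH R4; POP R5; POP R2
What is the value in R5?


Stack trace (top is rightmost):
  MOV R4, 99  → R4 = 99
  MOV R3, 79  → R3 = 79
  MOV R1, 68  → R1 = 68
  PUSH R3  → stack: [79]
  PUSH R1  → stack: [79, 68]
  PUSH R4  → stack: [79, 68, 99]
  POP R5  → R5 = 99, stack: [79, 68]
  POP R2  → R2 = 68, stack: [79]
Final: R5 = 99

99


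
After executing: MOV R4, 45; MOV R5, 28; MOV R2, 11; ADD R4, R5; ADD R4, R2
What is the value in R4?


Register state trace:
  MOV R4, 45  → R4 = 45
  MOV R5, 28  → R5 = 28
  MOV R2, 11  → R2 = 11
  ADD R4, R5  → R4 = 45 + 28 = 73
  ADD R4, R2  → R4 = 73 + 11 = 84
Final: R4 = 84

84


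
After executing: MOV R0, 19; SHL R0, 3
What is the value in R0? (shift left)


Register state trace:
  MOV R0, 19  → R0 = 19
  SHL R0, 3  → R0 = 19 << 3 = 19 * 2^3 = 152
Final: R0 = 152

152


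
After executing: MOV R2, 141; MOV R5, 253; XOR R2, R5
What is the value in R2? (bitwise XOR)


Register state trace:
  MOV R2, 141  → R2 = 141 (0b10001101)
  MOV R5, 253  → R5 = 253 (0b11111101)
  XOR R2, R5  → R2 = 141 XOR 253 = 112 (0b01110000)
Final: R2 = 112

112


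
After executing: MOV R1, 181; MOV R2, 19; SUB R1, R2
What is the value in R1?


Register state trace:
  MOV R1, 181  → R1 = 181
  MOV R2, 19  → R2 = 19
  SUB R1, R2  → R1 = 181 - 19 = 162
Final: R1 = 162

162


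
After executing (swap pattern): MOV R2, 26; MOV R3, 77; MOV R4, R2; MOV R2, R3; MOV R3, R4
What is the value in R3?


Register state trace (swap pattern):
  MOV R2, 26  → R2 = 26
  MOV R3, 77  → R3 = 77
  MOV R4, R2  → R4 = 26  (save R2)
  MOV R2, R3  → R2 = 77  (R2 gets R3's value)
  MOV R3, R4  → R3 = 26  (R3 gets saved value)
Final: R3 = 26

26


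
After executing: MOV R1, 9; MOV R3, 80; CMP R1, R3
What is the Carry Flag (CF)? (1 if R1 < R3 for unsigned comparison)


Register state trace:
  MOV R1, 9  → R1 = 9
  MOV R3, 80  → R3 = 80
  CMP R1, R3  → unsigned 9 - 80: borrow occurs
  9 < 80, so CF = 1
CF = 1

1


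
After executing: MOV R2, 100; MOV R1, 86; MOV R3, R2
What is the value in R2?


Register state trace:
  MOV R2, 100  → R2 = 100
  MOV R1, 86  → R1 = 86
  MOV R3, R2  → R3 = 100
Final: R2 = 100

100


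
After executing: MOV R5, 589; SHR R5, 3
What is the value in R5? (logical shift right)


Register state trace:
  MOV R5, 589  → R5 = 589
  SHR R5, 3  → R5 = 589 >> 3 = 589 // 2^3 = 73
Final: R5 = 73

73


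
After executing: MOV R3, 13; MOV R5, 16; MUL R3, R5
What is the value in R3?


Register state trace:
  MOV R3, 13  → R3 = 13
  MOV R5, 16  → R5 = 16
  MUL R3, R5  → R3 = 13 * 16 = 208
Final: R3 = 208

208


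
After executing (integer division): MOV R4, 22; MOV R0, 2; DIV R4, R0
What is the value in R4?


Register state trace:
  MOV R4, 22  → R4 = 22
  MOV R0, 2  → R0 = 2
  DIV R4, R0  → R4 = 22 // 2 = 11
Final: R4 = 11

11


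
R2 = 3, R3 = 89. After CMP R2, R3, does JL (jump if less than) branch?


Trace:
  R2 = 3, R3 = 89
  CMP R2, R3  → compares 3 vs 89
  JL checks: is 3 less than 89?
  3 < 89, so condition is true
Branch taken: Yes

Yes


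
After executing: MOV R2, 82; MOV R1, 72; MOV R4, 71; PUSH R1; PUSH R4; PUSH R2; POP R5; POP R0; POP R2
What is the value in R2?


Stack trace (top is rightmost):
  MOV R2, 82  → R2 = 82
  MOV R1, 72  → R1 = 72
  MOV R4, 71  → R4 = 71
  PUSH R1  → stack: [72]
  PUSH R4  → stack: [72, 71]
  PUSH R2  → stack: [72, 71, 82]
  POP R5  → R5 = 82, stack: [72, 71]
  POP R0  → R0 = 71, stack: [72]
  POP R2  → R2 = 72, stack: []
Final: R2 = 72

72


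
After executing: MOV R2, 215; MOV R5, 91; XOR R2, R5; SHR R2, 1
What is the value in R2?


Register state trace:
  MOV R2, 215  → R2 = 215 (0b11010111)
  MOV R5, 91  → R5 = 91 (0b01011011)
  XOR R2, R5  → R2 = 215 XOR 91 = 140 (0b10001100)
  SHR R2, 1  → R2 = 140 >> 1 = 70
Final: R2 = 70

70


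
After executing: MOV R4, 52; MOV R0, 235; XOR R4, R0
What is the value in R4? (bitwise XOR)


Register state trace:
  MOV R4, 52  → R4 = 52 (0b00110100)
  MOV R0, 235  → R0 = 235 (0b11101011)
  XOR R4, R0  → R4 = 52 XOR 235 = 223 (0b11011111)
Final: R4 = 223

223


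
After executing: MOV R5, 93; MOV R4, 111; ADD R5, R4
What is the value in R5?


Register state trace:
  MOV R5, 93  → R5 = 93
  MOV R4, 111  → R4 = 111
  ADD R5, R4  → R5 = 93 + 111 = 204
Final: R5 = 204

204


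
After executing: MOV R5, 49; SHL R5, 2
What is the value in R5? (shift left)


Register state trace:
  MOV R5, 49  → R5 = 49
  SHL R5, 2  → R5 = 49 << 2 = 49 * 2^2 = 196
Final: R5 = 196

196


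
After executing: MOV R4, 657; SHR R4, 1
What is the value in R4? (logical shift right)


Register state trace:
  MOV R4, 657  → R4 = 657
  SHR R4, 1  → R4 = 657 >> 1 = 657 // 2^1 = 328
Final: R4 = 328

328


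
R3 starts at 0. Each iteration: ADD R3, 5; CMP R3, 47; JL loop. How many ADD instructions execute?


Loop trace (R3 starts at 0, target 47, step 5):
  ADD #1: R3 = 0 + 5 = 5  → 5 < 47, loop
  ADD #2: R3 = 5 + 5 = 10  → 10 < 47, loop
  ADD #3: R3 = 10 + 5 = 15  → 15 < 47, loop
  ADD #4: R3 = 15 + 5 = 20  → 20 < 47, loop
  ADD #5: R3 = 20 + 5 = 25  → 25 < 47, loop
  ADD #6: R3 = 25 + 5 = 30  → 30 < 47, loop
  ADD #7: R3 = 30 + 5 = 35  → 35 < 47, loop
  ADD #8: R3 = 35 + 5 = 40  → 40 < 47, loop
  ADD #9: R3 = 40 + 5 = 45  → 45 < 47, loop
  ADD #10: R3 = 45 + 5 = 50  → 50 >= 47, exit
Total ADD instructions: 10

10


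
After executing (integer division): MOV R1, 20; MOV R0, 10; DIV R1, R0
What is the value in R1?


Register state trace:
  MOV R1, 20  → R1 = 20
  MOV R0, 10  → R0 = 10
  DIV R1, R0  → R1 = 20 // 10 = 2
Final: R1 = 2

2


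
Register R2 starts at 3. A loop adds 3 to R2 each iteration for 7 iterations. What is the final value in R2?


Starting value: R2 = 3
  Iter 1: R2 = 3 + 3 = 6
  Iter 2: R2 = 6 + 3 = 9
  Iter 3: R2 = 9 + 3 = 12
  Iter 4: R2 = 12 + 3 = 15
  Iter 5: R2 = 15 + 3 = 18
  Iter 6: R2 = 18 + 3 = 21
  Iter 7: R2 = 21 + 3 = 24
Final: R2 = 24

24


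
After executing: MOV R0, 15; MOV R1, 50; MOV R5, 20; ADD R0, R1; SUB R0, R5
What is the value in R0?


Register state trace:
  MOV R0, 15  → R0 = 15
  MOV R1, 50  → R1 = 50
  MOV R5, 20  → R5 = 20
  ADD R0, R1  → R0 = 15 + 50 = 65
  SUB R0, R5  → R0 = 65 - 20 = 45
Final: R0 = 45

45


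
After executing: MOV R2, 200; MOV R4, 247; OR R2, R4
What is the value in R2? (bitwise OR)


Register state trace:
  MOV R2, 200  → R2 = 200 (0b11001000)
  MOV R4, 247  → R4 = 247 (0b11110111)
  OR R2, R4   → R2 = 200 OR 247 = 255 (0b11111111)
Final: R2 = 255

255


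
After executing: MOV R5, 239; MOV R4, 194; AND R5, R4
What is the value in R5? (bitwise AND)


Register state trace:
  MOV R5, 239  → R5 = 239 (0b11101111)
  MOV R4, 194  → R4 = 194 (0b11000010)
  AND R5, R4  → R5 = 239 AND 194 = 194 (0b11000010)
Final: R5 = 194

194


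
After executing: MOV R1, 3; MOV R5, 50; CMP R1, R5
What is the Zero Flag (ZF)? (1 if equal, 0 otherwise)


Register state trace:
  MOV R1, 3  → R1 = 3
  MOV R5, 50  → R5 = 50
  CMP R1, R5  → computes 3 - 50 = -47
  Result is nonzero, so values are not equal
ZF = 0

0


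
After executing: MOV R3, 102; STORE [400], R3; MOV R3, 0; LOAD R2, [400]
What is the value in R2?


Register and memory trace:
  MOV R3, 102  → R3 = 102
  STORE [400], R3  → mem[400] = 102
  MOV R3, 0  → R3 = 0
  LOAD R2, [400]  → R2 = mem[400] = 102
Final: R2 = 102

102


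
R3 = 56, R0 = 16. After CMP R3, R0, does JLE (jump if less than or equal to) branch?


Trace:
  R3 = 56, R0 = 16
  CMP R3, R0  → compares 56 vs 16
  JLE checks: is 56 less than or equal to 16?
  56 > 16, so condition is false
Branch taken: No

No


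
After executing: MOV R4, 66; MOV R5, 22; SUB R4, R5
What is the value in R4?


Register state trace:
  MOV R4, 66  → R4 = 66
  MOV R5, 22  → R5 = 22
  SUB R4, R5  → R4 = 66 - 22 = 44
Final: R4 = 44

44


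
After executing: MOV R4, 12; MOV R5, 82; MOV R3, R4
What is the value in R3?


Register state trace:
  MOV R4, 12  → R4 = 12
  MOV R5, 82  → R5 = 82
  MOV R3, R4  → R3 = 12
Final: R3 = 12

12


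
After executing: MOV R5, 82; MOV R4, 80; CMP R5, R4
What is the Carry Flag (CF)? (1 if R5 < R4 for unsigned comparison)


Register state trace:
  MOV R5, 82  → R5 = 82
  MOV R4, 80  → R4 = 80
  CMP R5, R4  → unsigned 82 - 80: no borrow
  82 >= 80, so CF = 0
CF = 0

0


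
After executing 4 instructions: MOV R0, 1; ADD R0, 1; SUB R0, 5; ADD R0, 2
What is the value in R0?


Register state trace:
  MOV R0, 1  → R0 = 1
  ADD R0, 1  → R0 = 1 + 1 = 2
  SUB R0, 5  → R0 = 2 - 5 = -3
  ADD R0, 2  → R0 = -3 + 2 = -1
Final: R0 = -1

-1


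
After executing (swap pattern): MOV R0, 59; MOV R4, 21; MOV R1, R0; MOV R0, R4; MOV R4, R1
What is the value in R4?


Register state trace (swap pattern):
  MOV R0, 59  → R0 = 59
  MOV R4, 21  → R4 = 21
  MOV R1, R0  → R1 = 59  (save R0)
  MOV R0, R4  → R0 = 21  (R0 gets R4's value)
  MOV R4, R1  → R4 = 59  (R4 gets saved value)
Final: R4 = 59

59


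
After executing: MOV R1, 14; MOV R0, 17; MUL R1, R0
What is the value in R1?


Register state trace:
  MOV R1, 14  → R1 = 14
  MOV R0, 17  → R0 = 17
  MUL R1, R0  → R1 = 14 * 17 = 238
Final: R1 = 238

238


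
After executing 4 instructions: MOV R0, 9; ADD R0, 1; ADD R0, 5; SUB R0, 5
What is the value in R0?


Register state trace:
  MOV R0, 9  → R0 = 9
  ADD R0, 1  → R0 = 9 + 1 = 10
  ADD R0, 5  → R0 = 10 + 5 = 15
  SUB R0, 5  → R0 = 15 - 5 = 10
Final: R0 = 10

10


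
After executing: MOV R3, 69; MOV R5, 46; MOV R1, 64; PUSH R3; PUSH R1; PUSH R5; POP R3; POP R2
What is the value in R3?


Stack trace (top is rightmost):
  MOV R3, 69  → R3 = 69
  MOV R5, 46  → R5 = 46
  MOV R1, 64  → R1 = 64
  PUSH R3  → stack: [69]
  PUSH R1  → stack: [69, 64]
  PUSH R5  → stack: [69, 64, 46]
  POP R3  → R3 = 46, stack: [69, 64]
  POP R2  → R2 = 64, stack: [69]
Final: R3 = 46

46


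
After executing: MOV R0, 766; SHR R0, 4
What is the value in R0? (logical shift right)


Register state trace:
  MOV R0, 766  → R0 = 766
  SHR R0, 4  → R0 = 766 >> 4 = 766 // 2^4 = 47
Final: R0 = 47

47


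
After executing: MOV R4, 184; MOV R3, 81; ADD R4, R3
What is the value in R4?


Register state trace:
  MOV R4, 184  → R4 = 184
  MOV R3, 81  → R3 = 81
  ADD R4, R3  → R4 = 184 + 81 = 265
Final: R4 = 265

265


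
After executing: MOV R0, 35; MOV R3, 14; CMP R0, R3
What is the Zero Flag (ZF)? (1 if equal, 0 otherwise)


Register state trace:
  MOV R0, 35  → R0 = 35
  MOV R3, 14  → R3 = 14
  CMP R0, R3  → computes 35 - 14 = 21
  Result is nonzero, so values are not equal
ZF = 0

0


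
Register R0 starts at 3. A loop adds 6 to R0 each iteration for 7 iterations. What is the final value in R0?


Starting value: R0 = 3
  Iter 1: R0 = 3 + 6 = 9
  Iter 2: R0 = 9 + 6 = 15
  Iter 3: R0 = 15 + 6 = 21
  Iter 4: R0 = 21 + 6 = 27
  Iter 5: R0 = 27 + 6 = 33
  Iter 6: R0 = 33 + 6 = 39
  Iter 7: R0 = 39 + 6 = 45
Final: R0 = 45

45


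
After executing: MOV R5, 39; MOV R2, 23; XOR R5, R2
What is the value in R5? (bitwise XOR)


Register state trace:
  MOV R5, 39  → R5 = 39 (0b00100111)
  MOV R2, 23  → R2 = 23 (0b00010111)
  XOR R5, R2  → R5 = 39 XOR 23 = 48 (0b00110000)
Final: R5 = 48

48


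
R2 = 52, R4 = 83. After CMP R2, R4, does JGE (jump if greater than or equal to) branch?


Trace:
  R2 = 52, R4 = 83
  CMP R2, R4  → compares 52 vs 83
  JGE checks: is 52 greater than or equal to 83?
  52 < 83, so condition is false
Branch taken: No

No


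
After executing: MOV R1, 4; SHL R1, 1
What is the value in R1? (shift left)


Register state trace:
  MOV R1, 4  → R1 = 4
  SHL R1, 1  → R1 = 4 << 1 = 4 * 2^1 = 8
Final: R1 = 8

8


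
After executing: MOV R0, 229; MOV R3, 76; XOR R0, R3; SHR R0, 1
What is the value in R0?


Register state trace:
  MOV R0, 229  → R0 = 229 (0b11100101)
  MOV R3, 76  → R3 = 76 (0b01001100)
  XOR R0, R3  → R0 = 229 XOR 76 = 169 (0b10101001)
  SHR R0, 1  → R0 = 169 >> 1 = 84
Final: R0 = 84

84


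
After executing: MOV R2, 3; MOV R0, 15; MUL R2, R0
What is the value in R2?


Register state trace:
  MOV R2, 3  → R2 = 3
  MOV R0, 15  → R0 = 15
  MUL R2, R0  → R2 = 3 * 15 = 45
Final: R2 = 45

45


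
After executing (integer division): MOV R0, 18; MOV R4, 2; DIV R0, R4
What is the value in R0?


Register state trace:
  MOV R0, 18  → R0 = 18
  MOV R4, 2  → R4 = 2
  DIV R0, R4  → R0 = 18 // 2 = 9
Final: R0 = 9

9


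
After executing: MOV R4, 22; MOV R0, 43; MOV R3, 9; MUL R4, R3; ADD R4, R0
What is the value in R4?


Register state trace:
  MOV R4, 22  → R4 = 22
  MOV R0, 43  → R0 = 43
  MOV R3, 9  → R3 = 9
  MUL R4, R3  → R4 = 22 * 9 = 198
  ADD R4, R0  → R4 = 198 + 43 = 241
Final: R4 = 241

241


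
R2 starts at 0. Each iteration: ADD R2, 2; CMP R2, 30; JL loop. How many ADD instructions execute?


Loop trace (R2 starts at 0, target 30, step 2):
  ADD #1: R2 = 0 + 2 = 2  → 2 < 30, loop
  ADD #2: R2 = 2 + 2 = 4  → 4 < 30, loop
  ADD #3: R2 = 4 + 2 = 6  → 6 < 30, loop
  ADD #4: R2 = 6 + 2 = 8  → 8 < 30, loop
  ADD #5: R2 = 8 + 2 = 10  → 10 < 30, loop
  ADD #6: R2 = 10 + 2 = 12  → 12 < 30, loop
  ADD #7: R2 = 12 + 2 = 14  → 14 < 30, loop
  ADD #8: R2 = 14 + 2 = 16  → 16 < 30, loop
  ADD #9: R2 = 16 + 2 = 18  → 18 < 30, loop
  ADD #10: R2 = 18 + 2 = 20  → 20 < 30, loop
  ADD #11: R2 = 20 + 2 = 22  → 22 < 30, loop
  ADD #12: R2 = 22 + 2 = 24  → 24 < 30, loop
  ADD #13: R2 = 24 + 2 = 26  → 26 < 30, loop
  ADD #14: R2 = 26 + 2 = 28  → 28 < 30, loop
  ADD #15: R2 = 28 + 2 = 30  → 30 >= 30, exit
Total ADD instructions: 15

15


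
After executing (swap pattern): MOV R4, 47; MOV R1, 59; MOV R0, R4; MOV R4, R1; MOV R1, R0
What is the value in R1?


Register state trace (swap pattern):
  MOV R4, 47  → R4 = 47
  MOV R1, 59  → R1 = 59
  MOV R0, R4  → R0 = 47  (save R4)
  MOV R4, R1  → R4 = 59  (R4 gets R1's value)
  MOV R1, R0  → R1 = 47  (R1 gets saved value)
Final: R1 = 47

47


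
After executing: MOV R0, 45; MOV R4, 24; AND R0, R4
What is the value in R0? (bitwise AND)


Register state trace:
  MOV R0, 45  → R0 = 45 (0b00101101)
  MOV R4, 24  → R4 = 24 (0b00011000)
  AND R0, R4  → R0 = 45 AND 24 = 8 (0b00001000)
Final: R0 = 8

8


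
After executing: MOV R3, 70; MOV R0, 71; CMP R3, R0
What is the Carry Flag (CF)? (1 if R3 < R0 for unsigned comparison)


Register state trace:
  MOV R3, 70  → R3 = 70
  MOV R0, 71  → R0 = 71
  CMP R3, R0  → unsigned 70 - 71: borrow occurs
  70 < 71, so CF = 1
CF = 1

1


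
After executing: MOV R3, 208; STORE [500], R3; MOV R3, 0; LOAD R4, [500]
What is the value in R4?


Register and memory trace:
  MOV R3, 208  → R3 = 208
  STORE [500], R3  → mem[500] = 208
  MOV R3, 0  → R3 = 0
  LOAD R4, [500]  → R4 = mem[500] = 208
Final: R4 = 208

208


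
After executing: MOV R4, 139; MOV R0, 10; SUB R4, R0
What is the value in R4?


Register state trace:
  MOV R4, 139  → R4 = 139
  MOV R0, 10  → R0 = 10
  SUB R4, R0  → R4 = 139 - 10 = 129
Final: R4 = 129

129


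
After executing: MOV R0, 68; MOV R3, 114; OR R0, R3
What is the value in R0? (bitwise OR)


Register state trace:
  MOV R0, 68  → R0 = 68 (0b01000100)
  MOV R3, 114  → R3 = 114 (0b01110010)
  OR R0, R3   → R0 = 68 OR 114 = 118 (0b01110110)
Final: R0 = 118

118


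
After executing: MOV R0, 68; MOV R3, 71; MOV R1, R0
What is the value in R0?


Register state trace:
  MOV R0, 68  → R0 = 68
  MOV R3, 71  → R3 = 71
  MOV R1, R0  → R1 = 68
Final: R0 = 68

68


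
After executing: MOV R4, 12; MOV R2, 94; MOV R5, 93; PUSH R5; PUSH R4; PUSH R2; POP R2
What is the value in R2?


Stack trace (top is rightmost):
  MOV R4, 12  → R4 = 12
  MOV R2, 94  → R2 = 94
  MOV R5, 93  → R5 = 93
  PUSH R5  → stack: [93]
  PUSH R4  → stack: [93, 12]
  PUSH R2  → stack: [93, 12, 94]
  POP R2  → R2 = 94, stack: [93, 12]
Final: R2 = 94

94


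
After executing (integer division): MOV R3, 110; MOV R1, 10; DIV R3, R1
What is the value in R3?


Register state trace:
  MOV R3, 110  → R3 = 110
  MOV R1, 10  → R1 = 10
  DIV R3, R1  → R3 = 110 // 10 = 11
Final: R3 = 11

11


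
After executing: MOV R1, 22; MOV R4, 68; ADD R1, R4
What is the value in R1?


Register state trace:
  MOV R1, 22  → R1 = 22
  MOV R4, 68  → R4 = 68
  ADD R1, R4  → R1 = 22 + 68 = 90
Final: R1 = 90

90


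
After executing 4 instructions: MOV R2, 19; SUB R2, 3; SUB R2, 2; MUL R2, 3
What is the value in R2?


Register state trace:
  MOV R2, 19  → R2 = 19
  SUB R2, 3  → R2 = 19 - 3 = 16
  SUB R2, 2  → R2 = 16 - 2 = 14
  MUL R2, 3  → R2 = 14 * 3 = 42
Final: R2 = 42

42


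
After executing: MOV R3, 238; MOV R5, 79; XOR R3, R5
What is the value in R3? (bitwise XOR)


Register state trace:
  MOV R3, 238  → R3 = 238 (0b11101110)
  MOV R5, 79  → R5 = 79 (0b01001111)
  XOR R3, R5  → R3 = 238 XOR 79 = 161 (0b10100001)
Final: R3 = 161

161


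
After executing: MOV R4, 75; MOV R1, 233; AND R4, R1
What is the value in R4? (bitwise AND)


Register state trace:
  MOV R4, 75  → R4 = 75 (0b01001011)
  MOV R1, 233  → R1 = 233 (0b11101001)
  AND R4, R1  → R4 = 75 AND 233 = 73 (0b01001001)
Final: R4 = 73

73
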